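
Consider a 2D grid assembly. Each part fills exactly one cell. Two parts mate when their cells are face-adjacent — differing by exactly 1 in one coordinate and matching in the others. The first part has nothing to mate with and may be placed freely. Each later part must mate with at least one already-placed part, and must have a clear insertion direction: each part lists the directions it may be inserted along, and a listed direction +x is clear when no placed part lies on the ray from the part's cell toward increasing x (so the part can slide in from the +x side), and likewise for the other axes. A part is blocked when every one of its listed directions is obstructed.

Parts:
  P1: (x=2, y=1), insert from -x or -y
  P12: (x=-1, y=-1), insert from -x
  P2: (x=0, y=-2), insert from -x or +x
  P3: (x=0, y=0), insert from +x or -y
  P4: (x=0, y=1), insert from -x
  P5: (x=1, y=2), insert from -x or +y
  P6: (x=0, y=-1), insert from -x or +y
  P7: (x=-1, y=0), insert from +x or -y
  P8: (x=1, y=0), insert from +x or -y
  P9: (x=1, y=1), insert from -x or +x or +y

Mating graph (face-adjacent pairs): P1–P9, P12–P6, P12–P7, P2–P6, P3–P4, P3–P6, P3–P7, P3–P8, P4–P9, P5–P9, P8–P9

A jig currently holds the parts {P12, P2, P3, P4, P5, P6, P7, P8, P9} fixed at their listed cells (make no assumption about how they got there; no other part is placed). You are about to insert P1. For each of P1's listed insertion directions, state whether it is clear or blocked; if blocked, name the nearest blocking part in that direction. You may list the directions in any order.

-x: nearest on ray is P9@(1, 1) ⇒ blocked
-y: ray from P1(2, 1) has no placed part ⇒ clear

-x: blocked by P9; -y: clear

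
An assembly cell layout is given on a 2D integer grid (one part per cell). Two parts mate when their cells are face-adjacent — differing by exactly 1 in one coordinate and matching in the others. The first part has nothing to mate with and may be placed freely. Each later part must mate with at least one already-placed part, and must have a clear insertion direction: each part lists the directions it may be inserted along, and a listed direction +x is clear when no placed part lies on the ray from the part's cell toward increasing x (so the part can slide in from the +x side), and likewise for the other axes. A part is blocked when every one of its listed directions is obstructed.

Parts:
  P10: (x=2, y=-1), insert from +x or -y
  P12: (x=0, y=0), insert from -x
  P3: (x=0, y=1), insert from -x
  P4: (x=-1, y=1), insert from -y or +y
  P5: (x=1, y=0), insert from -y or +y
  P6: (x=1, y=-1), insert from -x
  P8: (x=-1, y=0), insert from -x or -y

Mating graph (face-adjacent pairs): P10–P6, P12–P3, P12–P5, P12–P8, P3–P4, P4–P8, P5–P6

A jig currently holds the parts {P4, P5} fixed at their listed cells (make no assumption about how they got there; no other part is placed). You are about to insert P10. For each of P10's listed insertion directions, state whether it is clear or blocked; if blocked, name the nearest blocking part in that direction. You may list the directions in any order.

+x: clear; -y: clear

+x: ray from P10(2, -1) has no placed part ⇒ clear
-y: ray from P10(2, -1) has no placed part ⇒ clear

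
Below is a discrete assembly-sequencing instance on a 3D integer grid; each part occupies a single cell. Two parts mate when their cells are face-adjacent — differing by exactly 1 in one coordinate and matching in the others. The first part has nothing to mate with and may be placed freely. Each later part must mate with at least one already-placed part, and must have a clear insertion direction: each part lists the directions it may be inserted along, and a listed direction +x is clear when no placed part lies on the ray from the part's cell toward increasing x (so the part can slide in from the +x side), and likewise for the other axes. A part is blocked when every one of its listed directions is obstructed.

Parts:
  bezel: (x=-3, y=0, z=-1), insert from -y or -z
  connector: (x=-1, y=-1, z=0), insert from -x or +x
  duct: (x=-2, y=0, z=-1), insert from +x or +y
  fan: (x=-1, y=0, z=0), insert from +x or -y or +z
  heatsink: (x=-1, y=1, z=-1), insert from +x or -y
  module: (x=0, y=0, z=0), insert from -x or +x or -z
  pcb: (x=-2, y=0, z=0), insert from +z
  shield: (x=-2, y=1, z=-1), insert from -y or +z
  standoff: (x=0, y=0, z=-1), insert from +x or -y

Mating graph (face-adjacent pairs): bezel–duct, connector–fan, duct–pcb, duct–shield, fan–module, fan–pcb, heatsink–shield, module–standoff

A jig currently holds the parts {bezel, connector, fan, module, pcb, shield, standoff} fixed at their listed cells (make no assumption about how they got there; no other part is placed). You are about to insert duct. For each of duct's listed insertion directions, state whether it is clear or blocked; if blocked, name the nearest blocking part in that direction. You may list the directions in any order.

+x: nearest on ray is standoff@(0, 0, -1) ⇒ blocked
+y: nearest on ray is shield@(-2, 1, -1) ⇒ blocked

+x: blocked by standoff; +y: blocked by shield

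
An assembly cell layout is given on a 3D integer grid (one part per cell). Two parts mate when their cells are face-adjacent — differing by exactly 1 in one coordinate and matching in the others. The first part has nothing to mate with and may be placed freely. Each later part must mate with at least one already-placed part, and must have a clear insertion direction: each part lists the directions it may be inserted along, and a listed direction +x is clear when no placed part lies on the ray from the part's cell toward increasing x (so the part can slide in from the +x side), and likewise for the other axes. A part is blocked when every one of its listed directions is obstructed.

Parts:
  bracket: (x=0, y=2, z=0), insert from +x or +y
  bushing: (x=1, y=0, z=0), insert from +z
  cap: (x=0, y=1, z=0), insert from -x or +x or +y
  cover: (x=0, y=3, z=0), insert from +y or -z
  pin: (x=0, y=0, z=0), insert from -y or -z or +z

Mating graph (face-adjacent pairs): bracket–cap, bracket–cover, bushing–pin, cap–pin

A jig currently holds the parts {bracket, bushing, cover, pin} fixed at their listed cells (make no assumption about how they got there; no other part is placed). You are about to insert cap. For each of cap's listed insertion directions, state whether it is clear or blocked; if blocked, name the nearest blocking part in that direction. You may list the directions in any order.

-x: ray from cap(0, 1, 0) has no placed part ⇒ clear
+x: ray from cap(0, 1, 0) has no placed part ⇒ clear
+y: nearest on ray is bracket@(0, 2, 0) ⇒ blocked

+x: clear; +y: blocked by bracket; -x: clear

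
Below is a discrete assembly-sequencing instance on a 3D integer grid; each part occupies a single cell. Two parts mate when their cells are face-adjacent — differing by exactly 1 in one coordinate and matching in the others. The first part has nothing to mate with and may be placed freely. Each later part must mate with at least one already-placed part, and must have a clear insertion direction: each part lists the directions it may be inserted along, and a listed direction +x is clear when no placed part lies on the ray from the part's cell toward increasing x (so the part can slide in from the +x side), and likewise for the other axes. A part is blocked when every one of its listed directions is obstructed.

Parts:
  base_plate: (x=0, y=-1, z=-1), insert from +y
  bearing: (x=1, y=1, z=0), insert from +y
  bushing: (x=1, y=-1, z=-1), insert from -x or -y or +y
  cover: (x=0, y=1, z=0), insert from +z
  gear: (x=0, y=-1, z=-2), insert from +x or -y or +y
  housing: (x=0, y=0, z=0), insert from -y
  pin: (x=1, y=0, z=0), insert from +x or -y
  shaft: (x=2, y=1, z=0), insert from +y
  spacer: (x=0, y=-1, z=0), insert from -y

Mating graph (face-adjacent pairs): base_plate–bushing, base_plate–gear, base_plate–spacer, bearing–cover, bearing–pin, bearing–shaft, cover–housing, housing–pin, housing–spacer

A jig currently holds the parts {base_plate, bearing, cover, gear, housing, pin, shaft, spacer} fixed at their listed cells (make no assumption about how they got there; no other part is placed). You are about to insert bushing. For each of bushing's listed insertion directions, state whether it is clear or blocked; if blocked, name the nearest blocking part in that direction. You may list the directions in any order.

+y: clear; -x: blocked by base_plate; -y: clear

-x: nearest on ray is base_plate@(0, -1, -1) ⇒ blocked
-y: ray from bushing(1, -1, -1) has no placed part ⇒ clear
+y: ray from bushing(1, -1, -1) has no placed part ⇒ clear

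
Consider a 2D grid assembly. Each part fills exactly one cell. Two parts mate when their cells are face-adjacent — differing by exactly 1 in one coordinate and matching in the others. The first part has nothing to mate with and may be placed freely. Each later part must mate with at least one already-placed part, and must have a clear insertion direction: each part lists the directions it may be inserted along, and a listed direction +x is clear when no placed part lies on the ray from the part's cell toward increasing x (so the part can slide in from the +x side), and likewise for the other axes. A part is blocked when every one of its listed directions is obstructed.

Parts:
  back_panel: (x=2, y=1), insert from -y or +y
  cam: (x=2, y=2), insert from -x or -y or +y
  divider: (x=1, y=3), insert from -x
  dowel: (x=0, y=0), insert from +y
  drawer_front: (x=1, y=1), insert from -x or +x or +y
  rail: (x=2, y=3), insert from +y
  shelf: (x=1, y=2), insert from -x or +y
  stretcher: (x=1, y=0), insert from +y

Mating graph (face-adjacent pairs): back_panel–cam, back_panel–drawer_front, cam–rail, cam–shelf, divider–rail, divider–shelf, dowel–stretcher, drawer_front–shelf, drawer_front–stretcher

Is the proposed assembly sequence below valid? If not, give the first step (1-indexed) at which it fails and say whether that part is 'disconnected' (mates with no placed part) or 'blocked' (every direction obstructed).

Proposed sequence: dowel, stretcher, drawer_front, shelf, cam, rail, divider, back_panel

Valid

1. dowel@(0, 0) [+y clear] — {dowel}
2. stretcher@(1, 0) [+y clear] — {dowel, stretcher}
3. drawer_front@(1, 1) [-x clear] — {dowel, drawer_front, stretcher}
4. shelf@(1, 2) [-x clear] — {dowel, drawer_front, shelf, stretcher}
5. cam@(2, 2) [-y clear] — {cam, dowel, drawer_front, shelf, stretcher}
6. rail@(2, 3) [+y clear] — {cam, dowel, drawer_front, rail, shelf, stretcher}
7. divider@(1, 3) [-x clear] — {cam, divider, dowel, drawer_front, rail, shelf, stretcher}
8. back_panel@(2, 1) [-y clear] — {back_panel, cam, divider, dowel, drawer_front, rail, shelf, stretcher}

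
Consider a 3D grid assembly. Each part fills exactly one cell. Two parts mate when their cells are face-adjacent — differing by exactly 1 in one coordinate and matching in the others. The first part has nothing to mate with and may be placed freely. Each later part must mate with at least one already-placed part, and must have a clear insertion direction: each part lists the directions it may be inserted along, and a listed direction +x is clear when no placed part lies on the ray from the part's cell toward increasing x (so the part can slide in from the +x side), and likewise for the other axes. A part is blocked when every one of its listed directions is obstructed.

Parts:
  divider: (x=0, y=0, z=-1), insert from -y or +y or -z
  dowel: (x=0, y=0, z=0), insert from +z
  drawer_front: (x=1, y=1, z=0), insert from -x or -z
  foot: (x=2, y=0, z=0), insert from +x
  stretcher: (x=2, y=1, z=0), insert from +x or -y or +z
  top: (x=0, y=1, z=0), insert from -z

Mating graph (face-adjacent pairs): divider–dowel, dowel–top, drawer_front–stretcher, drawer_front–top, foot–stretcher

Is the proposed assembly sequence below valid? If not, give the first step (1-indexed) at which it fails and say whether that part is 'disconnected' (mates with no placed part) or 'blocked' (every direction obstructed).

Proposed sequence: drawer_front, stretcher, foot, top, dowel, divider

Valid

1. drawer_front@(1, 1, 0) [-x clear] — {drawer_front}
2. stretcher@(2, 1, 0) [+x clear] — {drawer_front, stretcher}
3. foot@(2, 0, 0) [+x clear] — {drawer_front, foot, stretcher}
4. top@(0, 1, 0) [-z clear] — {drawer_front, foot, stretcher, top}
5. dowel@(0, 0, 0) [+z clear] — {dowel, drawer_front, foot, stretcher, top}
6. divider@(0, 0, -1) [-y clear] — {divider, dowel, drawer_front, foot, stretcher, top}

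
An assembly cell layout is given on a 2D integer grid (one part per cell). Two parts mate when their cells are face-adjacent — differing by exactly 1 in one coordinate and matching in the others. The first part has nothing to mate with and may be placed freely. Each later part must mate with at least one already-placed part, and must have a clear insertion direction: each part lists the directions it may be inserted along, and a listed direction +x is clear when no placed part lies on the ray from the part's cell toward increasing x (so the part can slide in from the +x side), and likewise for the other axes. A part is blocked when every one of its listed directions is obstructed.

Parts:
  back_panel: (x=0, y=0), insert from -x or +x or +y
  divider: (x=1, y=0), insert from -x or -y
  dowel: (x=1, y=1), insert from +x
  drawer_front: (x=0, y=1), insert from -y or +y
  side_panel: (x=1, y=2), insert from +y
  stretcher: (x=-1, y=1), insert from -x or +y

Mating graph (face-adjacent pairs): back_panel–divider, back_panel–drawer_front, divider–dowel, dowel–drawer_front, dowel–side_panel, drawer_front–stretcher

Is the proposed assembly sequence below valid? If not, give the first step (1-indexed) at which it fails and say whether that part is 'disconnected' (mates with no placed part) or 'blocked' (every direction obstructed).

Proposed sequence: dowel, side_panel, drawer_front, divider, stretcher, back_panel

1. dowel@(1, 1) [+x clear] — {dowel}
2. side_panel@(1, 2) [+y clear] — {dowel, side_panel}
3. drawer_front@(0, 1) [-y clear] — {dowel, drawer_front, side_panel}
4. divider@(1, 0) [-x clear] — {divider, dowel, drawer_front, side_panel}
5. stretcher@(-1, 1) [-x clear] — {divider, dowel, drawer_front, side_panel, stretcher}
6. back_panel@(0, 0) [-x clear] — {back_panel, divider, dowel, drawer_front, side_panel, stretcher}

Valid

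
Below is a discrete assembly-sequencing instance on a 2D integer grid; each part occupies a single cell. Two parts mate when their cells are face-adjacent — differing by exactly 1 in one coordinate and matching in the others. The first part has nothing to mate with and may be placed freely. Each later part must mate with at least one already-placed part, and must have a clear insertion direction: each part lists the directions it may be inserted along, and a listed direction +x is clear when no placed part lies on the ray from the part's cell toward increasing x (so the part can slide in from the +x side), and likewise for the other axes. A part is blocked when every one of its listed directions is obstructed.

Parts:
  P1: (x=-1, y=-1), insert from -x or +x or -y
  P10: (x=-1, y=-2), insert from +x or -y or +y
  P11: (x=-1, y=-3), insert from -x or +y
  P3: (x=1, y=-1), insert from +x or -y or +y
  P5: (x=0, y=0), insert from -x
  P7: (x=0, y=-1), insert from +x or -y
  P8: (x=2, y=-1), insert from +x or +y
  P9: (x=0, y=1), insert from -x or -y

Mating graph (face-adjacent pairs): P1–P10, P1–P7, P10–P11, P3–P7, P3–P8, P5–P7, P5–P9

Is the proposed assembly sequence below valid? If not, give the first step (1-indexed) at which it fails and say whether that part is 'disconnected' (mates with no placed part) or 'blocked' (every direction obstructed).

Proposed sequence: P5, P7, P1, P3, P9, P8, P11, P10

Invalid at step 7 (disconnected)

1. P5@(0, 0) [-x clear] — {P5}
2. P7@(0, -1) [+x clear] — {P5, P7}
3. P1@(-1, -1) [-x clear] — {P1, P5, P7}
4. P3@(1, -1) [+x clear] — {P1, P3, P5, P7}
5. P9@(0, 1) [-x clear] — {P1, P3, P5, P7, P9}
6. P8@(2, -1) [+x clear] — {P1, P3, P5, P7, P8, P9}
7. P11@(-1, -3) — no placed neighbour ⇒ disconnected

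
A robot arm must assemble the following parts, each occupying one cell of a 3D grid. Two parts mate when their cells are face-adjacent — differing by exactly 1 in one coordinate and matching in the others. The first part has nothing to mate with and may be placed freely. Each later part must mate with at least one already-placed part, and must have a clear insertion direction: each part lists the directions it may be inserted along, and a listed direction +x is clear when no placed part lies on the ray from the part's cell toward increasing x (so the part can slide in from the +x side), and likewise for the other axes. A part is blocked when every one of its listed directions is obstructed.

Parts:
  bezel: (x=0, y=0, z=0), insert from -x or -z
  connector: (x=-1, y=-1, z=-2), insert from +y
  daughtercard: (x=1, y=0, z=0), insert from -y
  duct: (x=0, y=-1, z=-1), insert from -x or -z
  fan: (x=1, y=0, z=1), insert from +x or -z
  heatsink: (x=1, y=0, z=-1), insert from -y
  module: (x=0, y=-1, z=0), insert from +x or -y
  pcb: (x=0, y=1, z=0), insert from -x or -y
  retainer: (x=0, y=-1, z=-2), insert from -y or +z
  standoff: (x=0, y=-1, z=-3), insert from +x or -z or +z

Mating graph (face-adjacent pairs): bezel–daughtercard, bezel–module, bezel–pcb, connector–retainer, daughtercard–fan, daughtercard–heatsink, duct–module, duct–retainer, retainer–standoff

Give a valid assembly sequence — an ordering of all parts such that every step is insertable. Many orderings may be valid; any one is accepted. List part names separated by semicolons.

1. duct@(0, -1, -1) [-x clear] — {duct}
2. module@(0, -1, 0) [+x clear] — {duct, module}
3. bezel@(0, 0, 0) [-x clear] — {bezel, duct, module}
4. pcb@(0, 1, 0) [-x clear] — {bezel, duct, module, pcb}
5. retainer@(0, -1, -2) [-y clear] — {bezel, duct, module, pcb, retainer}
6. standoff@(0, -1, -3) [+x clear] — {bezel, duct, module, pcb, retainer, standoff}
7. daughtercard@(1, 0, 0) [-y clear] — {bezel, daughtercard, duct, module, pcb, retainer, standoff}
8. fan@(1, 0, 1) [+x clear] — {bezel, daughtercard, duct, fan, module, pcb, retainer, standoff}
9. heatsink@(1, 0, -1) [-y clear] — {bezel, daughtercard, duct, fan, heatsink, module, pcb, retainer, standoff}
10. connector@(-1, -1, -2) [+y clear] — {bezel, connector, daughtercard, duct, fan, heatsink, module, pcb, retainer, standoff}

duct; module; bezel; pcb; retainer; standoff; daughtercard; fan; heatsink; connector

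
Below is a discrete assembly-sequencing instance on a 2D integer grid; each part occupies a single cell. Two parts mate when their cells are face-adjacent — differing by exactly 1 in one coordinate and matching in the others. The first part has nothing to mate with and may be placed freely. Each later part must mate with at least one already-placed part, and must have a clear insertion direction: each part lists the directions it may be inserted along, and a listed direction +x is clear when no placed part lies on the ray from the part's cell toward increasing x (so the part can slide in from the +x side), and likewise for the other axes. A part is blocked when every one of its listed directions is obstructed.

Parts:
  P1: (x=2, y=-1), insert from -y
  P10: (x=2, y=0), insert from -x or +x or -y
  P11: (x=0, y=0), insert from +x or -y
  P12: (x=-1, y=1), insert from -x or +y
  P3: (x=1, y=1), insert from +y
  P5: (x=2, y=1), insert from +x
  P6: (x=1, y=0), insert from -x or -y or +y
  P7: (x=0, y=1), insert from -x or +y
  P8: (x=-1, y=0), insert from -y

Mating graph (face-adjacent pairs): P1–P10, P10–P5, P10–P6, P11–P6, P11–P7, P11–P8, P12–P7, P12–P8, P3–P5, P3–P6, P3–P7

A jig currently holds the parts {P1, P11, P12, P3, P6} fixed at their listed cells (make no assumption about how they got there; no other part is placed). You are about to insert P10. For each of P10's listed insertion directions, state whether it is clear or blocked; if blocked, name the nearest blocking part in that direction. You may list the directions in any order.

+x: clear; -x: blocked by P6; -y: blocked by P1

-x: nearest on ray is P6@(1, 0) ⇒ blocked
+x: ray from P10(2, 0) has no placed part ⇒ clear
-y: nearest on ray is P1@(2, -1) ⇒ blocked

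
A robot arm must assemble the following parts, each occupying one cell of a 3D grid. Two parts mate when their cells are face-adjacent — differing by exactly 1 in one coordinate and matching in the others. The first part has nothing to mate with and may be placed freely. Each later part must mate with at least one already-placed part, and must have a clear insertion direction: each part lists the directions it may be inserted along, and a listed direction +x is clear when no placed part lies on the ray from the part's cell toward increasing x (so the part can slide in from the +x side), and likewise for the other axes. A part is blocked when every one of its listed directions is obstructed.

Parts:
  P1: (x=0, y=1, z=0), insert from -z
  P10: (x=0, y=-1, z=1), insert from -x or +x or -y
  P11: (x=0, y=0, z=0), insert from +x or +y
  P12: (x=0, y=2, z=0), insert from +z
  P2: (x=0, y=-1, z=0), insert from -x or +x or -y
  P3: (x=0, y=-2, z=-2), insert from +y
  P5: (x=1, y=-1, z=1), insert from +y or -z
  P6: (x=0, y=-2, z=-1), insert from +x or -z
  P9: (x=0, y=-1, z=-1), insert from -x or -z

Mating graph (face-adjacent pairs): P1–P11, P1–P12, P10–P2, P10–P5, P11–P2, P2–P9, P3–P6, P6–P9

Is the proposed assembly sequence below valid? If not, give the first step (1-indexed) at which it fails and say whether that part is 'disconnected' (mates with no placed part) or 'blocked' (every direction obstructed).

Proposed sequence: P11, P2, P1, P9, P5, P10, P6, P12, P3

Invalid at step 5 (disconnected)

1. P11@(0, 0, 0) [+x clear] — {P11}
2. P2@(0, -1, 0) [-x clear] — {P11, P2}
3. P1@(0, 1, 0) [-z clear] — {P1, P11, P2}
4. P9@(0, -1, -1) [-x clear] — {P1, P11, P2, P9}
5. P5@(1, -1, 1) — no placed neighbour ⇒ disconnected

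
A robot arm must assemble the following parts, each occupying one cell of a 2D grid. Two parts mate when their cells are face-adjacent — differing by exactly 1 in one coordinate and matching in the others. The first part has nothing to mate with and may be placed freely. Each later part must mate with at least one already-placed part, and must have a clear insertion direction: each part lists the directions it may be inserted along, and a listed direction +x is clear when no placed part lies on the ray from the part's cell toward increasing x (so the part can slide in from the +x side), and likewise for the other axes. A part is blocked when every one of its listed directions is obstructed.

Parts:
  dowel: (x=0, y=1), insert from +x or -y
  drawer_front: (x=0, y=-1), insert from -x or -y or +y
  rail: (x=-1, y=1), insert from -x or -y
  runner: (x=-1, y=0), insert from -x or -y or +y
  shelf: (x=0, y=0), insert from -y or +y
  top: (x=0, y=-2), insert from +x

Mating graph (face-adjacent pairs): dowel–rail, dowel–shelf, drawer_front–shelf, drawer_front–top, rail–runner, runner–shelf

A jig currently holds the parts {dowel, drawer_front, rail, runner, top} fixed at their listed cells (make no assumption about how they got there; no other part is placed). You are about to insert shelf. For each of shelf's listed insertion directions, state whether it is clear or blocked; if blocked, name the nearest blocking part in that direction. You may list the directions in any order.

-y: nearest on ray is drawer_front@(0, -1) ⇒ blocked
+y: nearest on ray is dowel@(0, 1) ⇒ blocked

+y: blocked by dowel; -y: blocked by drawer_front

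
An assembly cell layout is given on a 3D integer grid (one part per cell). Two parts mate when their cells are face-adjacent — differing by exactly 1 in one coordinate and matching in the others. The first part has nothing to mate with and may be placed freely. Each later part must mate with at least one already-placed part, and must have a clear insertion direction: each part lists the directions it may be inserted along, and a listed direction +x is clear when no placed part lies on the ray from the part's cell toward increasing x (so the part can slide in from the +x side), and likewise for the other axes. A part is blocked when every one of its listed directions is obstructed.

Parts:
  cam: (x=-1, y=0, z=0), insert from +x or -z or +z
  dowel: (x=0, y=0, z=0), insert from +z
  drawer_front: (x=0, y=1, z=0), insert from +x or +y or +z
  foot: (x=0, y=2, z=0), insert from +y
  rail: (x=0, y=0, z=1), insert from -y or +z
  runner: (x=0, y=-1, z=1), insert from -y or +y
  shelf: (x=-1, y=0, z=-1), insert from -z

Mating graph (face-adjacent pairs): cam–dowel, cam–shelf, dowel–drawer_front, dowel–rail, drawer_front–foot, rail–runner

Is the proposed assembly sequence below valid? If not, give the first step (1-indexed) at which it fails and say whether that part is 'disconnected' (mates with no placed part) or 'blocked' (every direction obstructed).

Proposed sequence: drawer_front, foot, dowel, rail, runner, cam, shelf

Valid

1. drawer_front@(0, 1, 0) [+x clear] — {drawer_front}
2. foot@(0, 2, 0) [+y clear] — {drawer_front, foot}
3. dowel@(0, 0, 0) [+z clear] — {dowel, drawer_front, foot}
4. rail@(0, 0, 1) [-y clear] — {dowel, drawer_front, foot, rail}
5. runner@(0, -1, 1) [-y clear] — {dowel, drawer_front, foot, rail, runner}
6. cam@(-1, 0, 0) [-z clear] — {cam, dowel, drawer_front, foot, rail, runner}
7. shelf@(-1, 0, -1) [-z clear] — {cam, dowel, drawer_front, foot, rail, runner, shelf}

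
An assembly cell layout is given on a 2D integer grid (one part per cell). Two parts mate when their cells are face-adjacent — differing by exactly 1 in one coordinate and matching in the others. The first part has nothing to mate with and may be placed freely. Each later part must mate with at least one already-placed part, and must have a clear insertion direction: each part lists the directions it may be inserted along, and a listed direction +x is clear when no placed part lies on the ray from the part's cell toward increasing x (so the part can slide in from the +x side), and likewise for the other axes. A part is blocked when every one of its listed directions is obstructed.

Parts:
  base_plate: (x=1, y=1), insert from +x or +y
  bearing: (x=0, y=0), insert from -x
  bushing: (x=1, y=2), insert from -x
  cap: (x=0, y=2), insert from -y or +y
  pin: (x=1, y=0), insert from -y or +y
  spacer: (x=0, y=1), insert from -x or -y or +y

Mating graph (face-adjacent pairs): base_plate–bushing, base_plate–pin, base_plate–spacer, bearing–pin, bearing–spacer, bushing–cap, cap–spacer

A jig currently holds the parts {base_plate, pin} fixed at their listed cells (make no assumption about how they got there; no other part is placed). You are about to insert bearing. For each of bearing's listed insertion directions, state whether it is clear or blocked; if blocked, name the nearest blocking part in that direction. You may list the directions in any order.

-x: clear

-x: ray from bearing(0, 0) has no placed part ⇒ clear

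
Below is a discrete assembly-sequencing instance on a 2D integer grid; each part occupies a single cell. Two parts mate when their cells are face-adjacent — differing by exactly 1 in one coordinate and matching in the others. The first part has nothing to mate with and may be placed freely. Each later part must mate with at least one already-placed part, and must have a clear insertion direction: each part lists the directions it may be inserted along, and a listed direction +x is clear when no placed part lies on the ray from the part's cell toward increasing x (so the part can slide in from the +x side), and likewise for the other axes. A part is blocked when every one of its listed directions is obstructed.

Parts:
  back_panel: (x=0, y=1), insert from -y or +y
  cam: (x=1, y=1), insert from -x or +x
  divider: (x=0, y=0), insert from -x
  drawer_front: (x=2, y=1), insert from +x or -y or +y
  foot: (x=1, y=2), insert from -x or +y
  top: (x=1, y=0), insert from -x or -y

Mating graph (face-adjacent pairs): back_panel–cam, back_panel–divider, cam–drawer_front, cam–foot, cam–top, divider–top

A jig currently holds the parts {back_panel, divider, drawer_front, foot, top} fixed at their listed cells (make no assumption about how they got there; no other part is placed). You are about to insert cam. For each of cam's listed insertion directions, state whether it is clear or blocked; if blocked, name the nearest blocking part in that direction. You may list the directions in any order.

-x: nearest on ray is back_panel@(0, 1) ⇒ blocked
+x: nearest on ray is drawer_front@(2, 1) ⇒ blocked

+x: blocked by drawer_front; -x: blocked by back_panel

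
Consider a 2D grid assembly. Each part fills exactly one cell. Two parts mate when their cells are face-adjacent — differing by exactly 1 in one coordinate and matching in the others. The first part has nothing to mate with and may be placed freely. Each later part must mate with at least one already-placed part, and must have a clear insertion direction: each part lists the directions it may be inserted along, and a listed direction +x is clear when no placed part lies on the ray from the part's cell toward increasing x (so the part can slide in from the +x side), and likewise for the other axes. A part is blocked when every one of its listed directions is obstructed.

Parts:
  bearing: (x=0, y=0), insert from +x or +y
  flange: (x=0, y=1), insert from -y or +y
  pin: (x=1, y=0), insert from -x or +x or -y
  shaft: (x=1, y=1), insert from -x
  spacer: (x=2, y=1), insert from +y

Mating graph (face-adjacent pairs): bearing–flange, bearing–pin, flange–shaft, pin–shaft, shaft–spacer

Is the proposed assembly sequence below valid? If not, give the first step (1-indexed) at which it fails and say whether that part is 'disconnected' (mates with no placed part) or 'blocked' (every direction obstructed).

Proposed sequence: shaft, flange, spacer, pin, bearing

1. shaft@(1, 1) [-x clear] — {shaft}
2. flange@(0, 1) [-y clear] — {flange, shaft}
3. spacer@(2, 1) [+y clear] — {flange, shaft, spacer}
4. pin@(1, 0) [-x clear] — {flange, pin, shaft, spacer}
5. bearing@(0, 0) — +x/+y all obstructed ⇒ blocked

Invalid at step 5 (blocked)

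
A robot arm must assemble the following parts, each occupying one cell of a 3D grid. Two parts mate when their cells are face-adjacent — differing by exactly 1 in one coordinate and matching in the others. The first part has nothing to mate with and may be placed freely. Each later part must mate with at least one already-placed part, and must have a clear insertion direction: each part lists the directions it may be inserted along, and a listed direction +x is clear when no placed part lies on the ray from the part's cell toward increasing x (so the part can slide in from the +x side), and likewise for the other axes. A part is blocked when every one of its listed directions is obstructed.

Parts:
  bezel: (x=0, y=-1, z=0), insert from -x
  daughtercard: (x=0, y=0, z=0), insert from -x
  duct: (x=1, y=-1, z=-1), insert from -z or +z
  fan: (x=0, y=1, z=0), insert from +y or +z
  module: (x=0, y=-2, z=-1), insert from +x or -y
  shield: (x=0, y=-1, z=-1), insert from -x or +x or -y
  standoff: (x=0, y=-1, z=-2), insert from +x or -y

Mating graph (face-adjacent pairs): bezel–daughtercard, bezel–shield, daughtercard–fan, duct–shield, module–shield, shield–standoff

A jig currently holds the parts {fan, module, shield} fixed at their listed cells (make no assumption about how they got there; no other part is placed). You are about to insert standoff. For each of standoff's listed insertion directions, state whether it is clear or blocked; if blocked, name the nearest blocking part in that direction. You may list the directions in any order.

+x: ray from standoff(0, -1, -2) has no placed part ⇒ clear
-y: ray from standoff(0, -1, -2) has no placed part ⇒ clear

+x: clear; -y: clear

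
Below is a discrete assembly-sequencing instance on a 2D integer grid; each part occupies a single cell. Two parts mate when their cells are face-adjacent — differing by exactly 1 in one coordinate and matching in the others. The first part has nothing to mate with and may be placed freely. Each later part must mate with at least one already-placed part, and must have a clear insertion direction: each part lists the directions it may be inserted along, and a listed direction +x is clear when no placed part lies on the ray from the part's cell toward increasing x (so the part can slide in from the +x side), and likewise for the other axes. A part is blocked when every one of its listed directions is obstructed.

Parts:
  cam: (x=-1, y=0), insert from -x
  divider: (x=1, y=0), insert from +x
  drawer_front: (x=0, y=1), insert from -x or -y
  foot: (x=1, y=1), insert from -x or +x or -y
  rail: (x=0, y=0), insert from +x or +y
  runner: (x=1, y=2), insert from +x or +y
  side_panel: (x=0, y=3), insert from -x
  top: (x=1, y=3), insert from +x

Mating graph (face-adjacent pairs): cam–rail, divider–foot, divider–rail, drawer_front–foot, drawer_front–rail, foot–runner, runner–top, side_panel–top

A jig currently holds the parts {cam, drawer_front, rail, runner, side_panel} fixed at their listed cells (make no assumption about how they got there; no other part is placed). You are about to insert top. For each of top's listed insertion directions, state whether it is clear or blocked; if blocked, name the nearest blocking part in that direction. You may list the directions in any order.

+x: clear

+x: ray from top(1, 3) has no placed part ⇒ clear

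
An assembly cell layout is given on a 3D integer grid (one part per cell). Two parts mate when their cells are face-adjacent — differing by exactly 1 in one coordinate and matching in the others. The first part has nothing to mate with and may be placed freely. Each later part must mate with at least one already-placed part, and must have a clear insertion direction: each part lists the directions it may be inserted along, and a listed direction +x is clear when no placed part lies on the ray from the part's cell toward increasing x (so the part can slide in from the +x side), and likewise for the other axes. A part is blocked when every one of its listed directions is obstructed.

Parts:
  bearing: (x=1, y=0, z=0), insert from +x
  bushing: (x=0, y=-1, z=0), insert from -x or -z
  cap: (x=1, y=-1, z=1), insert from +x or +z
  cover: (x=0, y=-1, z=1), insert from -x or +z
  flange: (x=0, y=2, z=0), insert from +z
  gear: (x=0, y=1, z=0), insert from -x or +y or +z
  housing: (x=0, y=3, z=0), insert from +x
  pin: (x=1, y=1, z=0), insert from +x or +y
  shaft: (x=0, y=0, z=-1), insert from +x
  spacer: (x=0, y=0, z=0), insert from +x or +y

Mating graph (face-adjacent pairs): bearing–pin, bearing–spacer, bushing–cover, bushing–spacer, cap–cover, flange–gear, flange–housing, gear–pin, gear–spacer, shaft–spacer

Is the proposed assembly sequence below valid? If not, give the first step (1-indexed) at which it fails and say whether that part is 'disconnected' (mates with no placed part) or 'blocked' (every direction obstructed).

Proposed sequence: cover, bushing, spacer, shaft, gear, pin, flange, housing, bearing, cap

Valid

1. cover@(0, -1, 1) [-x clear] — {cover}
2. bushing@(0, -1, 0) [-x clear] — {bushing, cover}
3. spacer@(0, 0, 0) [+x clear] — {bushing, cover, spacer}
4. shaft@(0, 0, -1) [+x clear] — {bushing, cover, shaft, spacer}
5. gear@(0, 1, 0) [-x clear] — {bushing, cover, gear, shaft, spacer}
6. pin@(1, 1, 0) [+x clear] — {bushing, cover, gear, pin, shaft, spacer}
7. flange@(0, 2, 0) [+z clear] — {bushing, cover, flange, gear, pin, shaft, spacer}
8. housing@(0, 3, 0) [+x clear] — {bushing, cover, flange, gear, housing, pin, shaft, spacer}
9. bearing@(1, 0, 0) [+x clear] — {bearing, bushing, cover, flange, gear, housing, pin, shaft, spacer}
10. cap@(1, -1, 1) [+x clear] — {bearing, bushing, cap, cover, flange, gear, housing, pin, shaft, spacer}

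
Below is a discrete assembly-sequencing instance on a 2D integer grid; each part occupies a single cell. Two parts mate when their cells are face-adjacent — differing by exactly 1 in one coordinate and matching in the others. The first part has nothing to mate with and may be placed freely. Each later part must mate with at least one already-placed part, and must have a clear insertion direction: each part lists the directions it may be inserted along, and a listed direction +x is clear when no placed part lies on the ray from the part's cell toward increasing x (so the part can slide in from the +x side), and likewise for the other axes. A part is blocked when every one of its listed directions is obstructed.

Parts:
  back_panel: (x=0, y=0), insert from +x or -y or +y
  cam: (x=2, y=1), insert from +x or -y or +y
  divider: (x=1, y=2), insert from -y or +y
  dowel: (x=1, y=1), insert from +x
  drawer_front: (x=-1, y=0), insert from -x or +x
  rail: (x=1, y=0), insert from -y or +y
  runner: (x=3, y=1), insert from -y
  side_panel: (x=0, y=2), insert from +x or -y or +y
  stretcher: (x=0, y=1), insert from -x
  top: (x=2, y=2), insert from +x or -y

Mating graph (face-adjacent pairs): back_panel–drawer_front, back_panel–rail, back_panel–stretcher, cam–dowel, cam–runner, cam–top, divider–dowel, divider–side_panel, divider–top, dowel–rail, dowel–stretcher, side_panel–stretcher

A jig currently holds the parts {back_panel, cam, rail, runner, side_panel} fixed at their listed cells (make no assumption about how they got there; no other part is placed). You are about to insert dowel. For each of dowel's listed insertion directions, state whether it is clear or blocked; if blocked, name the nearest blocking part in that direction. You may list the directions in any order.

+x: nearest on ray is cam@(2, 1) ⇒ blocked

+x: blocked by cam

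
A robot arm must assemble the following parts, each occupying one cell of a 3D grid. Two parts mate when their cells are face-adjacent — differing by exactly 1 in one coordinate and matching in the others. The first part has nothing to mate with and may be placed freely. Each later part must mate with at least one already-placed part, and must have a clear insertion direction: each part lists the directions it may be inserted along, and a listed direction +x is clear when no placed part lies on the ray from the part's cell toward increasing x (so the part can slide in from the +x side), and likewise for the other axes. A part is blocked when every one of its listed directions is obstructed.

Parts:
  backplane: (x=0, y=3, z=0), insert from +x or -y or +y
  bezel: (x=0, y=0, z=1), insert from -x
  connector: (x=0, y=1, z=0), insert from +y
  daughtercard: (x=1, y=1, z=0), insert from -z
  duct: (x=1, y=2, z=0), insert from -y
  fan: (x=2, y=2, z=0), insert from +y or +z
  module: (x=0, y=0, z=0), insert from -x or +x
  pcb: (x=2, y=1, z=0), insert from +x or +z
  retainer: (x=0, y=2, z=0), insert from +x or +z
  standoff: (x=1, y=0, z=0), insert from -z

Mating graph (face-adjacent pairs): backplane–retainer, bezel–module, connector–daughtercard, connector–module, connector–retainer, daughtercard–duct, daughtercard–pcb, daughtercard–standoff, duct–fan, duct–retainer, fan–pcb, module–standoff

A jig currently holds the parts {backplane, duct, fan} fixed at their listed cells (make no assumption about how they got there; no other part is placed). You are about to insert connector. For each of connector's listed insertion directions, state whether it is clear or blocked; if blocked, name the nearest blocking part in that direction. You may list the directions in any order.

+y: nearest on ray is backplane@(0, 3, 0) ⇒ blocked

+y: blocked by backplane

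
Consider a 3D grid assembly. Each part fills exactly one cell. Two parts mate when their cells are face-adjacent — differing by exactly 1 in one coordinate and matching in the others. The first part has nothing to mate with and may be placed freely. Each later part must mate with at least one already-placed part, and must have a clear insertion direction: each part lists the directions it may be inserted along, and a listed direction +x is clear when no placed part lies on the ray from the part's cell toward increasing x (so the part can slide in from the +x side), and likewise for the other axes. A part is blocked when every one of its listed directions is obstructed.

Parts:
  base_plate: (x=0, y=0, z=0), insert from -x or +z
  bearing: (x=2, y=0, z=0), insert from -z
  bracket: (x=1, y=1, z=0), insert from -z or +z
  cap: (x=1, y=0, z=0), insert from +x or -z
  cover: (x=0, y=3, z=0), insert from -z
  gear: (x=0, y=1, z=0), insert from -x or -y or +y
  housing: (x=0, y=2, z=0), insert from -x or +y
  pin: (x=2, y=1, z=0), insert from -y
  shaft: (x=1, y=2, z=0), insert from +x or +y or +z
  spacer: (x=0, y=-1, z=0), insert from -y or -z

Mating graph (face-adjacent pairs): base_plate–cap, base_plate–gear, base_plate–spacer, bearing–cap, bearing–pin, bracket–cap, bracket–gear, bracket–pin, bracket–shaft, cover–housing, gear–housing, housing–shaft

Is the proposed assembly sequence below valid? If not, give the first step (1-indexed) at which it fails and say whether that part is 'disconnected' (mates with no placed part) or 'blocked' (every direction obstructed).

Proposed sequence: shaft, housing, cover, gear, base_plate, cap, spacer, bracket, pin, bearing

1. shaft@(1, 2, 0) [+x clear] — {shaft}
2. housing@(0, 2, 0) [-x clear] — {housing, shaft}
3. cover@(0, 3, 0) [-z clear] — {cover, housing, shaft}
4. gear@(0, 1, 0) [-x clear] — {cover, gear, housing, shaft}
5. base_plate@(0, 0, 0) [-x clear] — {base_plate, cover, gear, housing, shaft}
6. cap@(1, 0, 0) [+x clear] — {base_plate, cap, cover, gear, housing, shaft}
7. spacer@(0, -1, 0) [-y clear] — {base_plate, cap, cover, gear, housing, shaft, spacer}
8. bracket@(1, 1, 0) [-z clear] — {base_plate, bracket, cap, cover, gear, housing, shaft, spacer}
9. pin@(2, 1, 0) [-y clear] — {base_plate, bracket, cap, cover, gear, housing, pin, shaft, spacer}
10. bearing@(2, 0, 0) [-z clear] — {base_plate, bearing, bracket, cap, cover, gear, housing, pin, shaft, spacer}

Valid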